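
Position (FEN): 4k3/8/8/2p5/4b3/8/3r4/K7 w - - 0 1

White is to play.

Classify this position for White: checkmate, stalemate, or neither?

stalemate

White to move; white king on a1.
In check: no.
King squares — b1: attacked by Be4; a2: attacked by Rd2; b2: attacked by Rd2.
Legal moves for White: none.
Not in check and no legal moves → stalemate.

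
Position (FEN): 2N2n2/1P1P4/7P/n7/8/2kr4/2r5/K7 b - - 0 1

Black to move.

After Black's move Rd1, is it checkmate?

yes

After Rd1: white king on a1; in check: yes, from the black rook on d1.
King squares — b1: attacked by Rd1; a2: attacked by Rc2; b2: attacked by Rc2.
White has no legal moves → checkmate.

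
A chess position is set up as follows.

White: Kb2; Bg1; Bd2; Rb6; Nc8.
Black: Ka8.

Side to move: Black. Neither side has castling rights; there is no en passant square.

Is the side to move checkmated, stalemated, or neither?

Black to move; black king on a8.
In check: no.
King squares — a7: attacked by Nc8; b7: attacked by Rb6; b8: attacked by Rb6.
Legal moves for Black: none.
Not in check and no legal moves → stalemate.

stalemate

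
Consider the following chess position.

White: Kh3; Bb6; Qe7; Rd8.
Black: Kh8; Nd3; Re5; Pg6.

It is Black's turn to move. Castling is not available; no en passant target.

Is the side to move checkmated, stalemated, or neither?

checkmate

Black to move; black king on h8.
In check: yes, from the white rook on d8.
King squares — g7: attacked by Qe7; h7: attacked by Qe7; g8: attacked by Rd8.
Legal moves for Black: none.
In check with no legal moves → checkmate.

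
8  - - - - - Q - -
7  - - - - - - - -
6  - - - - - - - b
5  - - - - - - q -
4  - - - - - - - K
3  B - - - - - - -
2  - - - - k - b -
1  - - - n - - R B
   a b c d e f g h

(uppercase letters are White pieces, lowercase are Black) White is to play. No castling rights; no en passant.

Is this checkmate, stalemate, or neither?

White to move; white king on h4.
In check: yes, from the black queen on g5.
King squares — g3: attacked by Qg5; h3: attacked by Bg2; g4: attacked by Qg5; g5: attacked by Bh6; h5: attacked by Qg5.
Legal moves for White: none.
In check with no legal moves → checkmate.

checkmate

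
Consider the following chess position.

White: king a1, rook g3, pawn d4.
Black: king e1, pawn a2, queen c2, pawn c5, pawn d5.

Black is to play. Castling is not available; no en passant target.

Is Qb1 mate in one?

yes

After Qb1: white king on a1; in check: yes, from the black queen on b1.
King squares — b1: attacked by Pa2; a2: attacked by Qb1; b2: attacked by Qb1.
White has no legal moves → checkmate.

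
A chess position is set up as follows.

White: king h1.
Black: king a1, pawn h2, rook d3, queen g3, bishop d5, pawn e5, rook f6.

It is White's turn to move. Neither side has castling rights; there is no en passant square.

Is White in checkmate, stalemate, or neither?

checkmate

White to move; white king on h1.
In check: yes, from the black bishop on d5.
King squares — g1: attacked by Ph2; g2: attacked by Qg3; h2: attacked by Qg3.
Legal moves for White: none.
In check with no legal moves → checkmate.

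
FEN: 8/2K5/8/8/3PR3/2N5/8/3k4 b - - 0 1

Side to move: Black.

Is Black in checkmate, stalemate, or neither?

Black to move; black king on d1.
In check: yes, from the white knight on c3.
King squares — c1: available; e1: attacked by Re4; c2: available; d2: available; e2: attacked by Nc3.
Legal moves for Black: Kd2, Kc2, Kc1.
Black is in check but has 3 legal moves → neither.

neither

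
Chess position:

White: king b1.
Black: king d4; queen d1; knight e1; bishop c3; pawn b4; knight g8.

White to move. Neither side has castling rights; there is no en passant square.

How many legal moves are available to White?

White to move; king on b1.
In check: yes, from the black queen on d1.
Legal moves: Ka2.
Count: 1.

1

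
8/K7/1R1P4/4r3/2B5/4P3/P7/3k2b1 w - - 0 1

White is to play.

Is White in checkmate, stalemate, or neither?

neither

White to move; white king on a7.
In check: no.
Legal moves for White include: Kb8, Ka8, Kb7, Ka6, Rb8, Rb7, Rc6, Ra6, Rb5, Rb4, Rb3, Rb2, Rb1+, Bg8, Bf7, Be6, Ba6, Bd5, ... (list truncated; more exist).
White has legal moves and is not in check → neither.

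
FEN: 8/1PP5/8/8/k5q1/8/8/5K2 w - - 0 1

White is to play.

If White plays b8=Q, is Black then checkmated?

no

After b8=Q: black king on a4; in check: no.
Black is not in check, so this cannot be checkmate.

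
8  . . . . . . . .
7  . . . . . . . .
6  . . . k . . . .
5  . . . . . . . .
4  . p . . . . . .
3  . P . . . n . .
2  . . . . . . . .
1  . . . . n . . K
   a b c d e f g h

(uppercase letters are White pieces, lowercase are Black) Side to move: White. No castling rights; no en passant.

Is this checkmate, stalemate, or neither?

stalemate

White to move; white king on h1.
In check: no.
King squares — g1: attacked by Nf3; g2: attacked by Ne1; h2: attacked by Nf3.
Legal moves for White: none.
Not in check and no legal moves → stalemate.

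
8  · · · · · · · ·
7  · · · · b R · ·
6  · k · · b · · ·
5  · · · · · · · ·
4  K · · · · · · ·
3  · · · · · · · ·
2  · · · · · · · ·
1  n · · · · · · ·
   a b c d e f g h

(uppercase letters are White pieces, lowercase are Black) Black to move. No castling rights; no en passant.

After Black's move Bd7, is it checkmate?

yes

After Bd7: white king on a4; in check: yes, from the black bishop on d7.
King squares — a3: attacked by Be7; b3: attacked by Na1; b4: attacked by Be7; a5: attacked by Kb6; b5: attacked by Kb6.
White has no legal moves → checkmate.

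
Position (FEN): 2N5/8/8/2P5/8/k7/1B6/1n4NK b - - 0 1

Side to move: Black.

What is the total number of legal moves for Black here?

Black to move; king on a3.
In check: yes, from the white bishop on b2.
Legal moves: Kb4, Ka4, Kb3, Kxb2, Ka2.
Count: 5.

5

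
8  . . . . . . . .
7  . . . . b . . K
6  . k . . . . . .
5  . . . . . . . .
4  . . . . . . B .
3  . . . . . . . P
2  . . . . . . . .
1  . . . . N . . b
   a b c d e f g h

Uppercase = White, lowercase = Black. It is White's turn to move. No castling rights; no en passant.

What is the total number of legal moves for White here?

White to move; king on h7.
In check: no.
Legal moves: Kh8, Kg8, Kg7, Kh6, Kg6, Bc8, Bd7, Be6, Bh5, Bf5, Bf3, Be2, Bd1, Nf3, Nd3, Ng2, Nc2, h4.
Count: 18.

18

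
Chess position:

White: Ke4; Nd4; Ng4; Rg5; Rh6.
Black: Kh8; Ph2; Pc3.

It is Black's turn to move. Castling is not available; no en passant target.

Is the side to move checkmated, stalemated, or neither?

checkmate

Black to move; black king on h8.
In check: yes, from the white rook on h6.
King squares — g7: attacked by Rg5; h7: attacked by Rh6; g8: attacked by Rg5.
Legal moves for Black: none.
In check with no legal moves → checkmate.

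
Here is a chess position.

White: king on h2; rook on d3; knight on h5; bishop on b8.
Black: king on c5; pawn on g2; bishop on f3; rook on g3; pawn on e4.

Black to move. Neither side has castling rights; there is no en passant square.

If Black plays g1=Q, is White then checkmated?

After g1=Q: white king on h2; in check: yes, from the black queen on g1.
King squares — g1: attacked by Rg3; h1: attacked by Qg1; g2: attacked by Qg1; g3: attacked by Qg1; h3: attacked by Rg3.
White has no legal moves → checkmate.

yes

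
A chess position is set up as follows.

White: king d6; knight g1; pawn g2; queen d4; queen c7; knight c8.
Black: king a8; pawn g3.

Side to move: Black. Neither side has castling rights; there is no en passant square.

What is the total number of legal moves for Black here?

0

Black to move; king on a8.
In check: no.
Legal moves: none.
Count: 0.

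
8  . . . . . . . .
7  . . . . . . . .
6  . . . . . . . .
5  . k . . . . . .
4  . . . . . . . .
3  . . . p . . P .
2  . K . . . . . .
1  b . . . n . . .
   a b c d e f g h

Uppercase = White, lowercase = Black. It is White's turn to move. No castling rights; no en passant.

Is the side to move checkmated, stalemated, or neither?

White to move; white king on b2.
In check: yes, from the black bishop on a1.
King squares — a1: available; b1: available; c1: available; a2: available; c2: attacked by Ne1; a3: available; b3: available; c3: attacked by Ba1.
Legal moves for White: Kb3, Ka3, Ka2, Kc1, Kb1, Kxa1.
White is in check but has 6 legal moves → neither.

neither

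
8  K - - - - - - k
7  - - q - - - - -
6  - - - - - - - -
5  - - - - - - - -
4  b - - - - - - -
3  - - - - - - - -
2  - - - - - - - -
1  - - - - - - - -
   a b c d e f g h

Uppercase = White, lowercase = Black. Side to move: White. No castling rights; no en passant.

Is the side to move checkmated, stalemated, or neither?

stalemate

White to move; white king on a8.
In check: no.
King squares — a7: attacked by Qc7; b7: attacked by Qc7; b8: attacked by Qc7.
Legal moves for White: none.
Not in check and no legal moves → stalemate.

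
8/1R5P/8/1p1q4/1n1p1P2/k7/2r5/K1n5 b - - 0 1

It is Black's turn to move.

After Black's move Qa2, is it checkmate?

yes

After Qa2: white king on a1; in check: yes, from the black queen on a2.
King squares — b1: attacked by Qa2; a2: attacked by Nc1; b2: attacked by Qa2.
White has no legal moves → checkmate.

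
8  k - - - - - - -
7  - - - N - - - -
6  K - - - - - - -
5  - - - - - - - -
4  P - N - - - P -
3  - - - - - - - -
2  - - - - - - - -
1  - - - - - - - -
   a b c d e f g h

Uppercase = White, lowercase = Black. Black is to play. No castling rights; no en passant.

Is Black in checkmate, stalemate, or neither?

stalemate

Black to move; black king on a8.
In check: no.
King squares — a7: attacked by Ka6; b7: attacked by Ka6; b8: attacked by Nd7.
Legal moves for Black: none.
Not in check and no legal moves → stalemate.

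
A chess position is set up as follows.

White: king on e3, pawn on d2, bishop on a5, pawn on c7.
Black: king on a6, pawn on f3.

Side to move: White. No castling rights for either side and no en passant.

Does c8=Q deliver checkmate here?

After c8=Q: black king on a6; in check: yes, from the white queen on c8.
Black has 3 legal replies: Ka7, Kb5, Kxa5.
In check but a legal move exists → not checkmate.

no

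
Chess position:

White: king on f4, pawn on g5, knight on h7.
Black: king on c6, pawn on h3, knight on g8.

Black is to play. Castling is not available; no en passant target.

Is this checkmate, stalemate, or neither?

Black to move; black king on c6.
In check: no.
Legal moves for Black: Ne7, Nh6, Nf6, Kd7, Kc7, Kb7, Kd6, Kb6, Kd5, Kc5, Kb5, h2.
Black has 12 legal moves and is not in check → neither.

neither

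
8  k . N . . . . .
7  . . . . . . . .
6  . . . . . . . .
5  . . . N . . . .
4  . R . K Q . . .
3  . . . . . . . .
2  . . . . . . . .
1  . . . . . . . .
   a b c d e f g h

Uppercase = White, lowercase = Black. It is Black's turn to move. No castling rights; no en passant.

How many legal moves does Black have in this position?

0

Black to move; king on a8.
In check: no.
Legal moves: none.
Count: 0.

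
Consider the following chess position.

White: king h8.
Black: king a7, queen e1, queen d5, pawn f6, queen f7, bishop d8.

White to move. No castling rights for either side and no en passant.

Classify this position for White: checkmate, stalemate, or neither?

White to move; white king on h8.
In check: no.
King squares — g7: attacked by Qf7; h7: attacked by Qf7; g8: attacked by Qf7.
Legal moves for White: none.
Not in check and no legal moves → stalemate.

stalemate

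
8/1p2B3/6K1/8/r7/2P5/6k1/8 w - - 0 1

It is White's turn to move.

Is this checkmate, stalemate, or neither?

neither

White to move; white king on g6.
In check: no.
Legal moves for White: Bf8, Bd8, Bf6, Bd6, Bg5, Bc5, Bh4, Bb4, Ba3, Kh7, Kg7, Kf7, Kh6, Kf6, Kh5, Kg5, Kf5, c4.
White has 18 legal moves and is not in check → neither.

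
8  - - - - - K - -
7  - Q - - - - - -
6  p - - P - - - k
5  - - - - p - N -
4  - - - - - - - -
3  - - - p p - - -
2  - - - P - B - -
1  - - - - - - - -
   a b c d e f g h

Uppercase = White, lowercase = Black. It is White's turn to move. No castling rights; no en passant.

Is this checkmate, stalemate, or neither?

White to move; white king on f8.
In check: no.
Legal moves for White include: Kg8, Ke8, Kf7, Ke7, Qc8, Qb8, Qa8, Qh7+, Qg7+, Qf7, Qe7, Qd7, Qc7, Qa7, Qc6, Qb6, Qxa6, Qd5, ... (list truncated; more exist).
White has legal moves and is not in check → neither.

neither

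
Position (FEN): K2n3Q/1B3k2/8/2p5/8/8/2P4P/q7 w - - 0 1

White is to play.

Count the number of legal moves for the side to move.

White to move; king on a8.
In check: yes, from the black queen on a1.
Legal moves: Kb8, Qxa1, Ba6.
Count: 3.

3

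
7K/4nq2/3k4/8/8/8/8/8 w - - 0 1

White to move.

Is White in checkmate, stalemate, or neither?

White to move; white king on h8.
In check: no.
King squares — g7: attacked by Qf7; h7: attacked by Qf7; g8: attacked by Ne7.
Legal moves for White: none.
Not in check and no legal moves → stalemate.

stalemate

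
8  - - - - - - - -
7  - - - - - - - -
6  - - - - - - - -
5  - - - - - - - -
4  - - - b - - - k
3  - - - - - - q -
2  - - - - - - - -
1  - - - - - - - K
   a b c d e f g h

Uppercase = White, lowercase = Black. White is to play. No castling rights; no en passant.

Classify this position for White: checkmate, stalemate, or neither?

White to move; white king on h1.
In check: no.
King squares — g1: attacked by Qg3; g2: attacked by Qg3; h2: attacked by Qg3.
Legal moves for White: none.
Not in check and no legal moves → stalemate.

stalemate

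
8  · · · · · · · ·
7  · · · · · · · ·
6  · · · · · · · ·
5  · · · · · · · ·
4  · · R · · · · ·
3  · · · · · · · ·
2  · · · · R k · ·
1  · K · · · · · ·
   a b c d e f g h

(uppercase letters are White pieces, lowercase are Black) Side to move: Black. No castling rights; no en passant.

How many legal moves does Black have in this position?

Black to move; king on f2.
In check: yes, from the white rook on e2.
Legal moves: Kg3, Kf3, Kxe2, Kg1, Kf1.
Count: 5.

5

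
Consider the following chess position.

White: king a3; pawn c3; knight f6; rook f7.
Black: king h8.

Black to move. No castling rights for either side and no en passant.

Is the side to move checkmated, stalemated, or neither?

stalemate

Black to move; black king on h8.
In check: no.
King squares — g7: attacked by Rf7; h7: attacked by Nf6; g8: attacked by Nf6.
Legal moves for Black: none.
Not in check and no legal moves → stalemate.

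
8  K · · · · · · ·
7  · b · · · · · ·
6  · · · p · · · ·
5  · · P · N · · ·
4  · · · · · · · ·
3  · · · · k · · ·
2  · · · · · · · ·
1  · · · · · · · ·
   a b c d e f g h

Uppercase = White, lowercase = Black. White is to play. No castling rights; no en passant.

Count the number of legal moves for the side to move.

White to move; king on a8.
In check: yes, from the black bishop on b7.
Legal moves: Kb8, Kxb7, Ka7.
Count: 3.

3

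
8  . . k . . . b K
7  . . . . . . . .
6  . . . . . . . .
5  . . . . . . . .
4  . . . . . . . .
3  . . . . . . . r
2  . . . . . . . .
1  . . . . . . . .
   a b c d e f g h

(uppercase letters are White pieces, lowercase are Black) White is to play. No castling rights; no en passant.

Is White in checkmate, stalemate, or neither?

White to move; white king on h8.
In check: yes, from the black rook on h3.
Legal moves for White: Kxg8, Kg7.
White is in check but has 2 legal moves → neither.

neither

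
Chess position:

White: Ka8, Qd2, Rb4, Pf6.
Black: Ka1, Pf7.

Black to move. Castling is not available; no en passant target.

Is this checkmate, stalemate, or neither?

Black to move; black king on a1.
In check: no.
King squares — b1: attacked by Rb4; a2: attacked by Qd2; b2: attacked by Qd2.
Legal moves for Black: none.
Not in check and no legal moves → stalemate.

stalemate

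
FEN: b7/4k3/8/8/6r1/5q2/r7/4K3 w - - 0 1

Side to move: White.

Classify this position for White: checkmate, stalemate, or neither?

stalemate

White to move; white king on e1.
In check: no.
King squares — d1: attacked by Qf3; f1: attacked by Qf3; d2: attacked by Ra2; e2: attacked by Ra2; f2: attacked by Ra2.
Legal moves for White: none.
Not in check and no legal moves → stalemate.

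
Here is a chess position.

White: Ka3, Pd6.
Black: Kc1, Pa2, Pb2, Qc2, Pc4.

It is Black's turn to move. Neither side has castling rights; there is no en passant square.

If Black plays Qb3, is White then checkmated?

yes

After Qb3: white king on a3; in check: yes, from the black queen on b3.
King squares — a2: attacked by Qb3; b2: attacked by Kc1; b3: attacked by Pc4; a4: attacked by Qb3; b4: attacked by Qb3.
White has no legal moves → checkmate.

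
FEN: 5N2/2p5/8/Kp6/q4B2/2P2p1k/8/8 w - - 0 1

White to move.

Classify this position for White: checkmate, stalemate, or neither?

checkmate

White to move; white king on a5.
In check: yes, from the black queen on a4.
King squares — a4: attacked by Pb5; b4: attacked by Qa4; b5: attacked by Qa4; a6: attacked by Qa4; b6: attacked by Pc7.
Legal moves for White: none.
In check with no legal moves → checkmate.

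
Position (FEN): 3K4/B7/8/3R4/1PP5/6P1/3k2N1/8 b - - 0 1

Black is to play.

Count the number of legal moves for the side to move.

Black to move; king on d2.
In check: yes, from the white rook on d5.
Legal moves: Kc3, Ke2, Kc2, Kc1.
Count: 4.

4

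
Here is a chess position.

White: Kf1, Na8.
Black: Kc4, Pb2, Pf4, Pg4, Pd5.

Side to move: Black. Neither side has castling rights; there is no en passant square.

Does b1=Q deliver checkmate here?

no

After b1=Q: white king on f1; in check: yes, from the black queen on b1.
White has 3 legal replies: Kg2, Kf2, Ke2.
In check but a legal move exists → not checkmate.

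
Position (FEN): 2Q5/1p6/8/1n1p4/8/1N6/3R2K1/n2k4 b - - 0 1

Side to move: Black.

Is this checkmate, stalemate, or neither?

neither

Black to move; black king on d1.
In check: yes, from the white rook on d2.
King squares — c1: attacked by Nb3; e1: available; c2: attacked by Rd2; d2: attacked by Nb3; e2: attacked by Rd2.
Legal moves for Black: Ke1.
Black is in check but has 1 legal move → neither.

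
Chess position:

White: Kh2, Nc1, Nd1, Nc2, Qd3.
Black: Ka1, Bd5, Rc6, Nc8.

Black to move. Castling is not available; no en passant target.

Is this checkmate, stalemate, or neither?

Black to move; black king on a1.
In check: yes, from the white knight on c2.
King squares — b1: available; a2: attacked by Nc1; b2: attacked by Nd1.
Legal moves for Black: Kb1, Rxc2+.
Black is in check but has 2 legal moves → neither.

neither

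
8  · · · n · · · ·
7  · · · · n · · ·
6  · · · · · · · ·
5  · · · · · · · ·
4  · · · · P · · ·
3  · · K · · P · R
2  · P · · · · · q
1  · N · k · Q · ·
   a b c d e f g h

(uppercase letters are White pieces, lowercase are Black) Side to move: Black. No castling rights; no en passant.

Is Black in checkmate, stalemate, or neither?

checkmate

Black to move; black king on d1.
In check: yes, from the white queen on f1.
King squares — c1: attacked by Qf1; e1: attacked by Qf1; c2: attacked by Kc3; d2: attacked by Nb1; e2: attacked by Qf1.
Legal moves for Black: none.
In check with no legal moves → checkmate.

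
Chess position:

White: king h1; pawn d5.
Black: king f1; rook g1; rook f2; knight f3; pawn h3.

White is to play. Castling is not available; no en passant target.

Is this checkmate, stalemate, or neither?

checkmate

White to move; white king on h1.
In check: yes, from the black rook on g1.
King squares — g1: attacked by Kf1; g2: attacked by Kf1; h2: attacked by Rf2.
Legal moves for White: none.
In check with no legal moves → checkmate.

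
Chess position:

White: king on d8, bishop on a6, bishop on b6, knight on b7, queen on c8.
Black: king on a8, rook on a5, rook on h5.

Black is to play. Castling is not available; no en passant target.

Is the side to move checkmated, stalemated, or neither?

checkmate

Black to move; black king on a8.
In check: yes, from the white queen on c8.
King squares — a7: attacked by Bb6; b7: attacked by Ba6; b8: attacked by Qc8.
Legal moves for Black: none.
In check with no legal moves → checkmate.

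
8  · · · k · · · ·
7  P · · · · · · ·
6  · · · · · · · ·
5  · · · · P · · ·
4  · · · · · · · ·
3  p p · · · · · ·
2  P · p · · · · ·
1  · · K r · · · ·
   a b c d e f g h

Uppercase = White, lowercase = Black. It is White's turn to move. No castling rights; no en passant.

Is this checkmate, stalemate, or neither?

checkmate

White to move; white king on c1.
In check: yes, from the black rook on d1.
King squares — b1: attacked by Rd1; d1: attacked by Pc2; b2: attacked by Pa3; c2: attacked by Pb3; d2: attacked by Rd1.
Legal moves for White: none.
In check with no legal moves → checkmate.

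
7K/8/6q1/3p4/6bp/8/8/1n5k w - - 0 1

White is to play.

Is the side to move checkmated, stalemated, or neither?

stalemate

White to move; white king on h8.
In check: no.
King squares — g7: attacked by Qg6; h7: attacked by Qg6; g8: attacked by Qg6.
Legal moves for White: none.
Not in check and no legal moves → stalemate.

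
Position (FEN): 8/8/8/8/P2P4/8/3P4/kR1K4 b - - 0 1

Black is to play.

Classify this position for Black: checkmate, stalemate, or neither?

neither

Black to move; black king on a1.
In check: yes, from the white rook on b1.
Legal moves for Black: Ka2, Kxb1.
Black is in check but has 2 legal moves → neither.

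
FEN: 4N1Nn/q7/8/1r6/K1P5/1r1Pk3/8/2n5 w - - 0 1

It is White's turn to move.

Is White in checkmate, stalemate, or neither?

checkmate

White to move; white king on a4.
In check: yes, from the black queen on a7.
King squares — a3: attacked by Rb3; b3: attacked by Nc1; b4: attacked by Rb3; a5: attacked by Rb5; b5: attacked by Rb3.
Legal moves for White: none.
In check with no legal moves → checkmate.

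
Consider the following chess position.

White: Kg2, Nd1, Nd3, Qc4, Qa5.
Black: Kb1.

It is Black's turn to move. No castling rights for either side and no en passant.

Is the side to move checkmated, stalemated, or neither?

Black to move; black king on b1.
In check: no.
King squares — a1: attacked by Qa5; c1: attacked by Nd3; a2: attacked by Qc4; b2: attacked by Nd1; c2: attacked by Qc4.
Legal moves for Black: none.
Not in check and no legal moves → stalemate.

stalemate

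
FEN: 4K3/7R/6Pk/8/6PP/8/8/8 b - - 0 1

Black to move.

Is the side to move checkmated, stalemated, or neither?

Black to move; black king on h6.
In check: yes, from the white rook on h7.
King squares — g5: attacked by Ph4; h5: attacked by Pg4; g6: available; g7: attacked by Rh7; h7: attacked by Pg6.
Legal moves for Black: Kxg6.
Black is in check but has 1 legal move → neither.

neither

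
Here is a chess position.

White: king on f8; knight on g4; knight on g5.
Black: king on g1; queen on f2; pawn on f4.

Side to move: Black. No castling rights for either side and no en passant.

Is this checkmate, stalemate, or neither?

neither

Black to move; black king on g1.
In check: no.
Legal moves for Black include: Qa7, Qb6, Qc5+, Qh4, Qd4, Qg3, Qf3, Qe3, Qh2, Qg2, Qe2, Qd2, Qc2, Qb2, Qa2, Qf1, Qe1, Kg2, ... (list truncated; more exist).
Black has legal moves and is not in check → neither.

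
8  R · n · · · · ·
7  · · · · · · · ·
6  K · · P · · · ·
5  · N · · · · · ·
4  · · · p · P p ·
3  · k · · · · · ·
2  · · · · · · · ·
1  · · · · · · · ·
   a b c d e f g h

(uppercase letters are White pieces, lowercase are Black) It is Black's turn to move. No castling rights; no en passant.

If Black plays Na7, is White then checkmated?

no

After Na7: white king on a6; in check: no.
White is not in check, so this cannot be checkmate.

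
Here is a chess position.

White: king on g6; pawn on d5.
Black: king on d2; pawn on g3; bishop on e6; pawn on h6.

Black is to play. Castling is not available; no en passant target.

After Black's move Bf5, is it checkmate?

After Bf5: white king on g6; in check: yes, from the black bishop on f5.
White has 6 legal replies: Kg7, Kf7, Kxh6, Kf6, Kh5, Kxf5.
In check but a legal move exists → not checkmate.

no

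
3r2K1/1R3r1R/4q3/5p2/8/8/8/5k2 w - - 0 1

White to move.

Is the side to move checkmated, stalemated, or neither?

White to move; white king on g8.
In check: yes, from the black rook on d8.
King squares — f7: attacked by Qe6; g7: attacked by Rf7; h7: own rook; f8: attacked by Rf7; h8: attacked by Rd8.
Legal moves for White: none.
In check with no legal moves → checkmate.

checkmate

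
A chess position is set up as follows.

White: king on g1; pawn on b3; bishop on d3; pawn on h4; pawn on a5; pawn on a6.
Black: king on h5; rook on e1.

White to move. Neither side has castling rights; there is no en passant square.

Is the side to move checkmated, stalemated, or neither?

neither

White to move; white king on g1.
In check: yes, from the black rook on e1.
King squares — f1: attacked by Re1; h1: attacked by Re1; f2: available; g2: available; h2: available.
Legal moves for White: Kh2, Kg2, Kf2, Bf1.
White is in check but has 4 legal moves → neither.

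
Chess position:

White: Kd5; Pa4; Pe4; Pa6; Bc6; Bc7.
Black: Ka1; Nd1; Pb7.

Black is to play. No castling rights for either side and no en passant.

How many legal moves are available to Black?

Black to move; king on a1.
In check: no.
Legal moves: Ne3+, Nc3+, Nf2, Nb2, Kb2, Ka2, Kb1, bxc6+, bxa6, b6, b5.
Count: 11.

11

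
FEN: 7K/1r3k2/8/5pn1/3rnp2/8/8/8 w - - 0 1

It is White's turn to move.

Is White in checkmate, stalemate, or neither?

stalemate

White to move; white king on h8.
In check: no.
King squares — g7: attacked by Kf7; h7: attacked by Ng5; g8: attacked by Kf7.
Legal moves for White: none.
Not in check and no legal moves → stalemate.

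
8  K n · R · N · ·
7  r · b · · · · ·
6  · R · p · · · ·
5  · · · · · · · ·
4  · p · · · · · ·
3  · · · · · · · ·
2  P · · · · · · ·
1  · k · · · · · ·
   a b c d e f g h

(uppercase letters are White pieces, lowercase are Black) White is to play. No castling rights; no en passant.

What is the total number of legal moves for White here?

White to move; king on a8.
In check: yes, from the black rook on a7.
Legal moves: Kxa7.
Count: 1.

1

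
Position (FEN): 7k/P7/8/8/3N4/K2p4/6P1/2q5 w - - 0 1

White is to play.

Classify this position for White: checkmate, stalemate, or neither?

White to move; white king on a3.
In check: yes, from the black queen on c1.
King squares — a2: available; b2: attacked by Qc1; b3: available; a4: available; b4: available.
Legal moves for White: Kb4, Ka4, Kb3, Ka2.
White is in check but has 4 legal moves → neither.

neither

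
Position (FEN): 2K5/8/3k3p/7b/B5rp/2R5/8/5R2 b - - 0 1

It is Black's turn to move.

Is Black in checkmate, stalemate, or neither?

Black to move; black king on d6.
In check: no.
Legal moves for Black include: Ke7, Ke6, Ke5, Kd5, Be8, Bf7, Bg6, Rg8+, Rg7, Rg6, Rg5, Rf4, Re4, Rd4, Rc4+, Rb4, Rxa4, Rg3, ... (list truncated; more exist).
Black has legal moves and is not in check → neither.

neither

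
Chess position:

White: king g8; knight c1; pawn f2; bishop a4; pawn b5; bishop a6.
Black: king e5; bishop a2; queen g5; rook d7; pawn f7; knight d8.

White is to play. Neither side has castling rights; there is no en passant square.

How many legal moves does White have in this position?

White to move; king on g8.
In check: yes, from the black queen on g5.
Legal moves: Kh8, Kf8, Kh7.
Count: 3.

3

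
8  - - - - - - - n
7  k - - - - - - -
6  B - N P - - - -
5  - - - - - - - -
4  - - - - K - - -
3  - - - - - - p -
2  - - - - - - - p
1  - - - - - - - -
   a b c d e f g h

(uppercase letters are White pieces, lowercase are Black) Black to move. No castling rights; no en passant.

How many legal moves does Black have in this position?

3

Black to move; king on a7.
In check: yes, from the white knight on c6.
Legal moves: Ka8, Kb6, Kxa6.
Count: 3.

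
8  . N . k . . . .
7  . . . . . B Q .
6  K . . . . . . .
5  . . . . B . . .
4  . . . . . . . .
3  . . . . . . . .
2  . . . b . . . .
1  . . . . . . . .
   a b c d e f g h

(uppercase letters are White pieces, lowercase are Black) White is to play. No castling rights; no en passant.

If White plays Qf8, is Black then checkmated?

After Qf8: black king on d8; in check: yes, from the white queen on f8.
King squares — c7: attacked by Be5; d7: attacked by Nb8; e7: attacked by Qf8; c8: attacked by Qf8; e8: attacked by Bf7.
Black has no legal moves → checkmate.

yes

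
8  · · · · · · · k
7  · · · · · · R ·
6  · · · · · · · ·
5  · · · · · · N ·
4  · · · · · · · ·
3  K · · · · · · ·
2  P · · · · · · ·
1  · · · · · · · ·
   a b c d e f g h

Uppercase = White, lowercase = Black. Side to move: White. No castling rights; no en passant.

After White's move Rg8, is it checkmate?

no

After Rg8: black king on h8; in check: yes, from the white rook on g8.
Black has 1 legal reply: Kxg8.
In check but a legal move exists → not checkmate.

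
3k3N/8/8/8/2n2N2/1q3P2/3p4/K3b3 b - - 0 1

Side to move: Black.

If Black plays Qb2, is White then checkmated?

After Qb2: white king on a1; in check: yes, from the black queen on b2.
King squares — b1: attacked by Qb2; a2: attacked by Qb2; b2: attacked by Nc4.
White has no legal moves → checkmate.

yes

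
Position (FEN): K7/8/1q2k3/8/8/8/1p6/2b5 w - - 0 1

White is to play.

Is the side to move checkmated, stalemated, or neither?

stalemate

White to move; white king on a8.
In check: no.
King squares — a7: attacked by Qb6; b7: attacked by Qb6; b8: attacked by Qb6.
Legal moves for White: none.
Not in check and no legal moves → stalemate.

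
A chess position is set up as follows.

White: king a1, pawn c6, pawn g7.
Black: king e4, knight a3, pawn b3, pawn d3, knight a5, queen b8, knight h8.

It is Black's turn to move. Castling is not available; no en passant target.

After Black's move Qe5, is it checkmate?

yes

After Qe5: white king on a1; in check: yes, from the black queen on e5.
King squares — b1: attacked by Na3; a2: attacked by Pb3; b2: attacked by Qe5.
White has no legal moves → checkmate.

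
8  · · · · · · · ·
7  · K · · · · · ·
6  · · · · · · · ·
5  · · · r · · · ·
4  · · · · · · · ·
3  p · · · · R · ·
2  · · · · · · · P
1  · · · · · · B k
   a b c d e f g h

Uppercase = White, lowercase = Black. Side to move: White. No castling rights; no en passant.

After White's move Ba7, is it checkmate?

no

After Ba7: black king on h1; in check: no.
Black is not in check, so this cannot be checkmate.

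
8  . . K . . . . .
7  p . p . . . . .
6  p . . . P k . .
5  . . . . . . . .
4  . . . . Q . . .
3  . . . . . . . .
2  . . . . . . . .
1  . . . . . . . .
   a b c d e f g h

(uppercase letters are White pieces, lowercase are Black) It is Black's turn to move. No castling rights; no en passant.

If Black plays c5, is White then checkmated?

no

After c5: white king on c8; in check: no.
White is not in check, so this cannot be checkmate.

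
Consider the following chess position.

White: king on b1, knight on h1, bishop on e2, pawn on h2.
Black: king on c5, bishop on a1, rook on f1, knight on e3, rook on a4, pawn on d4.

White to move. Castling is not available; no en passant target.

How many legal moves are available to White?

White to move; king on b1.
In check: yes, from the black rook on f1.
Legal moves: Bxf1, Bd1.
Count: 2.

2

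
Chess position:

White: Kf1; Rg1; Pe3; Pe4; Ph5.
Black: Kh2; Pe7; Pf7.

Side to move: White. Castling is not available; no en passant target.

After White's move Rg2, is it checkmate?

After Rg2: black king on h2; in check: yes, from the white rook on g2.
Black has 2 legal replies: Kh3, Kh1.
In check but a legal move exists → not checkmate.

no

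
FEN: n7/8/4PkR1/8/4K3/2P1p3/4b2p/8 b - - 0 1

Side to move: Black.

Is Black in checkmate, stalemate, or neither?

neither

Black to move; black king on f6.
In check: yes, from the white rook on g6.
King squares — e5: attacked by Ke4; f5: attacked by Ke4; g5: attacked by Rg6; e6: attacked by Rg6; g6: available; e7: available; f7: attacked by Pe6; g7: attacked by Rg6.
Legal moves for Black: Ke7, Kxg6.
Black is in check but has 2 legal moves → neither.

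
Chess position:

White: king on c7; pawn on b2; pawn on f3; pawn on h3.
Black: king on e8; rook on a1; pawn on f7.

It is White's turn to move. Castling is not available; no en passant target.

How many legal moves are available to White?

White to move; king on c7.
In check: no.
Legal moves: Kc8, Kb8, Kb7, Kd6, Kc6, Kb6, h4, f4, b3, b4.
Count: 10.

10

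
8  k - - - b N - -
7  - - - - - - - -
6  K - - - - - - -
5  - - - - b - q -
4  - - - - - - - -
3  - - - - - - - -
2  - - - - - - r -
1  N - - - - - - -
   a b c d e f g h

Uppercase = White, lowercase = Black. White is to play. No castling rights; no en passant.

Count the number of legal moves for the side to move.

White to move; king on a6.
In check: no.
Legal moves: Nh7, Nd7, Ng6, Ne6, Kb6, Ka5, Nb3, Nc2.
Count: 8.

8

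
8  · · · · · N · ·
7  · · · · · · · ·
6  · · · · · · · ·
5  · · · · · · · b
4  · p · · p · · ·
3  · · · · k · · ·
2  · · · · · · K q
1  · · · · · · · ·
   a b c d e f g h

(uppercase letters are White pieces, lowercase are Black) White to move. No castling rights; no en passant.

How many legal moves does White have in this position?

White to move; king on g2.
In check: yes, from the black queen on h2.
Legal moves: Kxh2, Kf1.
Count: 2.

2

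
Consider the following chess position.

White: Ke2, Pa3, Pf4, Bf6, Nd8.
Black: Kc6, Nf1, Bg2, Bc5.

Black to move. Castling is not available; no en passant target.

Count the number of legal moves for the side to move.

Black to move; king on c6.
In check: yes, from the white knight on d8.
Legal moves: Kd7, Kc7, Kd6, Kb6, Kd5, Kb5.
Count: 6.

6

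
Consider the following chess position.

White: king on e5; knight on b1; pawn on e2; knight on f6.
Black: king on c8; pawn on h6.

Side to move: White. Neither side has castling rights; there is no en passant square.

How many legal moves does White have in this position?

20

White to move; king on e5.
In check: no.
Legal moves: Ng8, Ne8, Nh7, Nd7, Nh5, Nd5, Ng4, Ne4, Ke6, Kd6, Kf5, Kd5, Kf4, Ke4, Kd4, Nc3, Na3, Nd2, e3, e4.
Count: 20.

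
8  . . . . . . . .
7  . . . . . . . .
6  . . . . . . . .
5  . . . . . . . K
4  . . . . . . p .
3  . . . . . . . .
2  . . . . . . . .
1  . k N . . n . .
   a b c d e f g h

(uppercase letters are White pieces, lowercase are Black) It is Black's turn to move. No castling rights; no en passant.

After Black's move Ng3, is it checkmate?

no

After Ng3: white king on h5; in check: yes, from the black knight on g3.
White has 5 legal replies: Kh6, Kg6, Kg5, Kh4, Kxg4.
In check but a legal move exists → not checkmate.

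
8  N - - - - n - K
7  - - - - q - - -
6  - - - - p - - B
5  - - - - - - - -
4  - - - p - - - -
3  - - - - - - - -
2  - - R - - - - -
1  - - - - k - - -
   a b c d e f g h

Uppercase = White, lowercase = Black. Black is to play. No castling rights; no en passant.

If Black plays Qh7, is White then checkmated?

After Qh7: white king on h8; in check: yes, from the black queen on h7.
King squares — g7: attacked by Qh7; h7: attacked by Nf8; g8: attacked by Qh7.
White has no legal moves → checkmate.

yes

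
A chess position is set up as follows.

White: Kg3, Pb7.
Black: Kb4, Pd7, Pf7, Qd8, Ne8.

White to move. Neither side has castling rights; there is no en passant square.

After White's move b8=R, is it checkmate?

no

After b8=R: black king on b4; in check: yes, from the white rook on b8.
Black has 8 legal replies: Kc5, Ka5, Kc4, Ka4, Kc3, Ka3, Qxb8+, Qb6.
In check but a legal move exists → not checkmate.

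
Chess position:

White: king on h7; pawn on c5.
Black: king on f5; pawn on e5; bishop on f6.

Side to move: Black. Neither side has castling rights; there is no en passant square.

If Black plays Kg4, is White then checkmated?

After Kg4: white king on h7; in check: no.
White is not in check, so this cannot be checkmate.

no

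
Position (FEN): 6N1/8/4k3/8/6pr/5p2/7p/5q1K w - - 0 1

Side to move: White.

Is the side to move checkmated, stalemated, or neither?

checkmate

White to move; white king on h1.
In check: yes, from the black queen on f1.
King squares — g1: attacked by Qf1; g2: attacked by Qf1; h2: attacked by Rh4.
Legal moves for White: none.
In check with no legal moves → checkmate.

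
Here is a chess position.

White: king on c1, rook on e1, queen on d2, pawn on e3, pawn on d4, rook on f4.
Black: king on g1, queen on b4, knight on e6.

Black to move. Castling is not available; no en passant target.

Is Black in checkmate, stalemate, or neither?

checkmate

Black to move; black king on g1.
In check: yes, from the white rook on e1.
King squares — f1: attacked by Re1; h1: attacked by Re1; f2: attacked by Qd2; g2: attacked by Qd2; h2: attacked by Qd2.
Legal moves for Black: none.
In check with no legal moves → checkmate.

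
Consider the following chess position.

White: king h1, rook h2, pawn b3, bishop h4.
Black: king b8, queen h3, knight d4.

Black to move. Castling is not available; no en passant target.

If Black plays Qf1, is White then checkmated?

yes

After Qf1: white king on h1; in check: yes, from the black queen on f1.
King squares — g1: attacked by Qf1; g2: attacked by Qf1; h2: own rook.
White has no legal moves → checkmate.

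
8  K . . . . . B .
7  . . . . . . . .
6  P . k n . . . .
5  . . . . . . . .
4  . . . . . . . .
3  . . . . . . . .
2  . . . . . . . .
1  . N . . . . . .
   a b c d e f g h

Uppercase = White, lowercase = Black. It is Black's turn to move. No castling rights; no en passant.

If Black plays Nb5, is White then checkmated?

After Nb5: white king on a8; in check: no.
White is not in check, so this cannot be checkmate.

no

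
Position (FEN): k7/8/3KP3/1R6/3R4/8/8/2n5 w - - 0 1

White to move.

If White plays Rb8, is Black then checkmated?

no

After Rb8: black king on a8; in check: yes, from the white rook on b8.
Black has 2 legal replies: Kxb8, Ka7.
In check but a legal move exists → not checkmate.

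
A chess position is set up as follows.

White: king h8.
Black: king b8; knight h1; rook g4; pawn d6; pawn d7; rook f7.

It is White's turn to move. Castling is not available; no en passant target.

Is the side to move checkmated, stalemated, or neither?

White to move; white king on h8.
In check: no.
King squares — g7: attacked by Rg4; h7: attacked by Rf7; g8: attacked by Rg4.
Legal moves for White: none.
Not in check and no legal moves → stalemate.

stalemate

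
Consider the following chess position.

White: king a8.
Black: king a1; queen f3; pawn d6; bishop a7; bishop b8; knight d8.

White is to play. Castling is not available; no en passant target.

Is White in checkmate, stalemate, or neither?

White to move; white king on a8.
In check: yes, from the black queen on f3.
King squares — a7: attacked by Bb8; b7: attacked by Qf3; b8: attacked by Ba7.
Legal moves for White: none.
In check with no legal moves → checkmate.

checkmate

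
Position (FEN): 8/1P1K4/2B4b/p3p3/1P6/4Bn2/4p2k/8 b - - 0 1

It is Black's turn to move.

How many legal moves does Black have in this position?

22

Black to move; king on h2.
In check: no.
Legal moves: Bf8, Bg7, Bg5, Bf4, Bxe3, Ng5, Nh4, Nd4, Nd2, Ng1, Ne1, Kh3, Kg3, Kg2, Kh1, axb4, e4, a4, e1=Q, e1=R, e1=B, e1=N.
Count: 22.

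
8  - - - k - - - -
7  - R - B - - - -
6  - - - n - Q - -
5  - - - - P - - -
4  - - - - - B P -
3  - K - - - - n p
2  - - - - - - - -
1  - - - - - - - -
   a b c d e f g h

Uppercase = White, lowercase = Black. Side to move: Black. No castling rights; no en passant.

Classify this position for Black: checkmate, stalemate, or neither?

checkmate

Black to move; black king on d8.
In check: yes, from the white queen on f6.
King squares — c7: attacked by Rb7; d7: attacked by Rb7; e7: attacked by Qf6; c8: attacked by Bd7; e8: attacked by Bd7.
Legal moves for Black: none.
In check with no legal moves → checkmate.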